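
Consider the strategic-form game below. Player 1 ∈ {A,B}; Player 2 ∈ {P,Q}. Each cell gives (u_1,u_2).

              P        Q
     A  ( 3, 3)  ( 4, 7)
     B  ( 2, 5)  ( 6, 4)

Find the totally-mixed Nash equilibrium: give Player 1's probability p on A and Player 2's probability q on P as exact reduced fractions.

P1 indiff ⇒ q·3+(1-q)·4 = q·2+(1-q)·6 ⇒ q(1) = (1-q)(2) ⇒ q = 2/3
P2 indiff ⇒ p·3+(1-p)·5 = p·7+(1-p)·4 ⇒ p(-4) = (1-p)(-1) ⇒ p = 1/5

P1 mixes 1/5 on A; P2 mixes 2/3 on P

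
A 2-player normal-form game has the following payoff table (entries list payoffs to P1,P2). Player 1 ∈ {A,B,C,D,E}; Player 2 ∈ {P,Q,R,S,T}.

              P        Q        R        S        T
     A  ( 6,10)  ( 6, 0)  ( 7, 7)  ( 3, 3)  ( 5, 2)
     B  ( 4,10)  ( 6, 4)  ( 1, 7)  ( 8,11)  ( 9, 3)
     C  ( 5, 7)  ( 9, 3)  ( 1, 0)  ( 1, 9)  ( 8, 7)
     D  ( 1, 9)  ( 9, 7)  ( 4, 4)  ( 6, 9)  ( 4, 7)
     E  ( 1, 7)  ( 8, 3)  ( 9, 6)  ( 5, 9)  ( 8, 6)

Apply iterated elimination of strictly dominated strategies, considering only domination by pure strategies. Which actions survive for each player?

IESDS → P1:{A,B} P2:{P,S}

P2 drop Q (P beats it: A:10>0 B:10>4 C:7>3 D:9>7 E:7>3)
P2 drop R (P beats it: A:10>7 B:10>7 C:7>0 D:9>4 E:7>6)
P1 drop D (B beats it: P:4>1 S:8>6 T:9>4)
P1 drop E (B beats it: P:4>1 S:8>5 T:9>8)
P2 drop T (S beats it: A:3>2 B:11>3 C:9>7)
P1 drop C (A beats it: P:6>5 S:3>1)
P1→{A,B} P2→{P,S}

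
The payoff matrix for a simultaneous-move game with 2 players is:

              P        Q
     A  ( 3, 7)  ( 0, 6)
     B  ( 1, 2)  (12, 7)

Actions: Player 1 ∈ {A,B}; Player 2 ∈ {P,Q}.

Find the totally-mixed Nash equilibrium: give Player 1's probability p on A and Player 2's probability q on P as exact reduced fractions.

(p,q) = (5/6, 6/7)

P1 indiff ⇒ q·3+(1-q)·0 = q·1+(1-q)·12 ⇒ q(2) = (1-q)(12) ⇒ q = 6/7
P2 indiff ⇒ p·7+(1-p)·2 = p·6+(1-p)·7 ⇒ p(1) = (1-p)(5) ⇒ p = 5/6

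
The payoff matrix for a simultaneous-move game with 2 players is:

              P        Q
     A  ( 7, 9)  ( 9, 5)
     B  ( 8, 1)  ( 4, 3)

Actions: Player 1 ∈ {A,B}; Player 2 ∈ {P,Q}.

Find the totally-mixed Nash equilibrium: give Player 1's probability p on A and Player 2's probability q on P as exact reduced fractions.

P1 mixes 1/3 on A; P2 mixes 5/6 on P

P1 indiff ⇒ q·7+(1-q)·9 = q·8+(1-q)·4 ⇒ q(-1) = (1-q)(-5) ⇒ q = 5/6
P2 indiff ⇒ p·9+(1-p)·1 = p·5+(1-p)·3 ⇒ p(4) = (1-p)(2) ⇒ p = 1/3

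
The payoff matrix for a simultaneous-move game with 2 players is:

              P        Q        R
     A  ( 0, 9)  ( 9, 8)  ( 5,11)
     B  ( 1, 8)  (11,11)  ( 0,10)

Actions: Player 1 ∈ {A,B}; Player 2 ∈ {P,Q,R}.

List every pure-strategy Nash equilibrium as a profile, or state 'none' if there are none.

(A,P): not NE [P1→B gives 1>0; P2→R gives 11>9]
(A,Q): not NE [P1→B gives 11>9; P2→R gives 11>8]
(A,R): NE
(B,P): not NE [P2→Q gives 11>8]
(B,Q): NE
(B,R): not NE [P1→A gives 5>0; P2→Q gives 11>10]

PSNE = {(A,R), (B,Q)}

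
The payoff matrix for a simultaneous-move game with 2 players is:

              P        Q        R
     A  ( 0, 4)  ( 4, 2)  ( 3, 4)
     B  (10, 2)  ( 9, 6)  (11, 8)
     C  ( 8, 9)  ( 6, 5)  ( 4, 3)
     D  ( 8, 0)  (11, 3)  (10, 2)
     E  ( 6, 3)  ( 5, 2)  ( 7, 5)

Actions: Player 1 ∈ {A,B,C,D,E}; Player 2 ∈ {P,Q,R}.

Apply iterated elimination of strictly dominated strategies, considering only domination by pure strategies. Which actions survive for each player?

IESDS → P1:{B,D} P2:{Q,R}

P1 drop A (B beats it: P:10>0 Q:9>4 R:11>3)
P1 drop C (B beats it: P:10>8 Q:9>6 R:11>4)
P1 drop E (B beats it: P:10>6 Q:9>5 R:11>7)
P2 drop P (Q beats it: B:6>2 D:3>0)
P1→{B,D} P2→{Q,R}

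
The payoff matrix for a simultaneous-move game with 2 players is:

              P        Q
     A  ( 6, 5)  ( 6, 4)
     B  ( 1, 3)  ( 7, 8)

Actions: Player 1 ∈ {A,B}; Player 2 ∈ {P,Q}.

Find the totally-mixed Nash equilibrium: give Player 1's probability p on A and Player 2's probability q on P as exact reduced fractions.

p=5/6, q=1/6

P1 indiff ⇒ q·6+(1-q)·6 = q·1+(1-q)·7 ⇒ q(5) = (1-q)(1) ⇒ q = 1/6
P2 indiff ⇒ p·5+(1-p)·3 = p·4+(1-p)·8 ⇒ p(1) = (1-p)(5) ⇒ p = 5/6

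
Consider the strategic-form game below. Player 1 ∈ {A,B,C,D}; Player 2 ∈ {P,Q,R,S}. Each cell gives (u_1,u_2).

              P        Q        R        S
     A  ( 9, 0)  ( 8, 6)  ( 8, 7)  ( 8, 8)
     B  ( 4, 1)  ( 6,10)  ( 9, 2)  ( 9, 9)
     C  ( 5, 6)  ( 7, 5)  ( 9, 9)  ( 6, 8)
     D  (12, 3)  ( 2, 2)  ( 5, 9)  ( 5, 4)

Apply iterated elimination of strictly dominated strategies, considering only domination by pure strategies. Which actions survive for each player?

Remaining: P1:{A,B,C} P2:{Q,R,S}

P2 drop P (R beats it: A:7>0 B:2>1 C:9>6 D:9>3)
P1 drop D (A beats it: Q:8>2 R:8>5 S:8>5)
P1→{A,B,C} P2→{Q,R,S}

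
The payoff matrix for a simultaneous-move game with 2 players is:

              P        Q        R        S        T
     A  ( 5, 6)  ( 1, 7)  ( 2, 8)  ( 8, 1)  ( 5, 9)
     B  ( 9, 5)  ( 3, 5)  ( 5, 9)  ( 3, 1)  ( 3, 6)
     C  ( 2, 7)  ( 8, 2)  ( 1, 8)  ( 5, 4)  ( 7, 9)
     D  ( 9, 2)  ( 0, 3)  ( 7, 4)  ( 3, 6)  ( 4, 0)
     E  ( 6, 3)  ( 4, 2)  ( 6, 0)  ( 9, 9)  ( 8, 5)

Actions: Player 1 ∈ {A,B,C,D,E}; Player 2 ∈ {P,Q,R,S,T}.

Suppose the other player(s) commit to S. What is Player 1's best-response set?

u_1(A vs S) = 8
u_1(B vs S) = 3
u_1(C vs S) = 5
u_1(D vs S) = 3
u_1(E vs S) = 9
max payoff 9 at {E}

P1 best: {E}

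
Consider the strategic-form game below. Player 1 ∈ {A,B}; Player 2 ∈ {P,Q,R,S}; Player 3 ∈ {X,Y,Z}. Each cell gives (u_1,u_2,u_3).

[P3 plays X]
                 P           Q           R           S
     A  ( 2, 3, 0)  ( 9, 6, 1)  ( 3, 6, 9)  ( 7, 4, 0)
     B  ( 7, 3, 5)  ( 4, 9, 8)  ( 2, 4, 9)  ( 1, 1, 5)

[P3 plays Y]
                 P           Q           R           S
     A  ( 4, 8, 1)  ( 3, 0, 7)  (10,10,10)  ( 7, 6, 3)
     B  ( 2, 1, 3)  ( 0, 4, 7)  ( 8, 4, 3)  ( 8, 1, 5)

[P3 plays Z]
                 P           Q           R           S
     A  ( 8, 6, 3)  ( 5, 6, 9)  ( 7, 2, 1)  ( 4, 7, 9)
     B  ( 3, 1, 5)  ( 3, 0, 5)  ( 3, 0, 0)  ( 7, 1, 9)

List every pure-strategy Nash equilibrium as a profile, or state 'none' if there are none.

(A,P,X): not NE [P1→B gives 7>2; P2→R gives 6>3; P3→Z gives 3>0]
(A,P,Y): not NE [P2→R gives 10>8; P3→Z gives 3>1]
(A,P,Z): not NE [P2→S gives 7>6]
(A,Q,X): not NE [P3→Z gives 9>1]
(A,Q,Y): not NE [P2→R gives 10>0; P3→Z gives 9>7]
(A,Q,Z): not NE [P2→S gives 7>6]
(A,R,X): not NE [P3→Y gives 10>9]
(A,R,Y): NE
(A,R,Z): not NE [P2→S gives 7>2; P3→Y gives 10>1]
(A,S,X): not NE [P2→R gives 6>4; P3→Z gives 9>0]
(A,S,Y): not NE [P1→B gives 8>7; P2→R gives 10>6; P3→Z gives 9>3]
(A,S,Z): not NE [P1→B gives 7>4]
(B,P,X): not NE [P2→Q gives 9>3]
(B,P,Y): not NE [P1→A gives 4>2; P2→R gives 4>1; P3→Z gives 5>3]
(B,P,Z): not NE [P1→A gives 8>3]
(B,Q,X): not NE [P1→A gives 9>4]
(B,Q,Y): not NE [P1→A gives 3>0; P3→X gives 8>7]
(B,Q,Z): not NE [P1→A gives 5>3; P2→S gives 1>0; P3→X gives 8>5]
(B,R,X): not NE [P1→A gives 3>2; P2→Q gives 9>4]
(B,R,Y): not NE [P1→A gives 10>8; P3→X gives 9>3]
(B,R,Z): not NE [P1→A gives 7>3; P2→S gives 1>0; P3→X gives 9>0]
(B,S,X): not NE [P1→A gives 7>1; P2→Q gives 9>1; P3→Z gives 9>5]
(B,S,Y): not NE [P2→R gives 4>1; P3→Z gives 9>5]
(B,S,Z): NE

PSNE = {(A,R,Y), (B,S,Z)}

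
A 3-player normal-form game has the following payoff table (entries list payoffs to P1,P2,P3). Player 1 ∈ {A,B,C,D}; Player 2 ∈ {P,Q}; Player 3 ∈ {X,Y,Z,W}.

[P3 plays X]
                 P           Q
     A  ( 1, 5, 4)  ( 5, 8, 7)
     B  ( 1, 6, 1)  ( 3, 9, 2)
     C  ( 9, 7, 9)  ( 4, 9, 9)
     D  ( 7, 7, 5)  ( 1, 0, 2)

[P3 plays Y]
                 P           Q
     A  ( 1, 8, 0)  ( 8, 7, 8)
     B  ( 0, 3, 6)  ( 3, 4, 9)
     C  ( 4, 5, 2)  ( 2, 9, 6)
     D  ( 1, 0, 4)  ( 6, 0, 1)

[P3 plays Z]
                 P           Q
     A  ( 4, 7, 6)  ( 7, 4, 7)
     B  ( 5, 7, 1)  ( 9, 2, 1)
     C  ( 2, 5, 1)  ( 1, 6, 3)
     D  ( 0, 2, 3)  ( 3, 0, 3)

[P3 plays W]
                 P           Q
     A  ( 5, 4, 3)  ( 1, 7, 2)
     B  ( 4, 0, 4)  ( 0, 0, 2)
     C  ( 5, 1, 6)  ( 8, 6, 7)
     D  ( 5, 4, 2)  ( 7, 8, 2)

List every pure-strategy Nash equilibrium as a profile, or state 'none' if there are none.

No pure NE.

(A,P,X): not NE [P1→C gives 9>1; P2→Q gives 8>5; P3→Z gives 6>4]
(A,P,Y): not NE [P1→C gives 4>1; P3→Z gives 6>0]
(A,P,Z): not NE [P1→B gives 5>4]
(A,P,W): not NE [P2→Q gives 7>4; P3→Z gives 6>3]
(A,Q,X): not NE [P3→Y gives 8>7]
(A,Q,Y): not NE [P2→P gives 8>7]
(A,Q,Z): not NE [P1→B gives 9>7; P2→P gives 7>4; P3→Y gives 8>7]
(A,Q,W): not NE [P1→C gives 8>1; P3→Y gives 8>2]
(B,P,X): not NE [P1→C gives 9>1; P2→Q gives 9>6; P3→Y gives 6>1]
(B,P,Y): not NE [P1→C gives 4>0; P2→Q gives 4>3]
(B,P,Z): not NE [P3→Y gives 6>1]
(B,P,W): not NE [P1→D gives 5>4; P3→Y gives 6>4]
(B,Q,X): not NE [P1→A gives 5>3; P3→Y gives 9>2]
(B,Q,Y): not NE [P1→A gives 8>3]
(B,Q,Z): not NE [P2→P gives 7>2; P3→Y gives 9>1]
(B,Q,W): not NE [P1→C gives 8>0; P3→Y gives 9>2]
(C,P,X): not NE [P2→Q gives 9>7]
(C,P,Y): not NE [P2→Q gives 9>5; P3→X gives 9>2]
(C,P,Z): not NE [P1→B gives 5>2; P2→Q gives 6>5; P3→X gives 9>1]
(C,P,W): not NE [P2→Q gives 6>1; P3→X gives 9>6]
(C,Q,X): not NE [P1→A gives 5>4]
(C,Q,Y): not NE [P1→A gives 8>2; P3→X gives 9>6]
(C,Q,Z): not NE [P1→B gives 9>1; P3→X gives 9>3]
(C,Q,W): not NE [P3→X gives 9>7]
(D,P,X): not NE [P1→C gives 9>7]
(D,P,Y): not NE [P1→C gives 4>1; P3→X gives 5>4]
(D,P,Z): not NE [P1→B gives 5>0; P3→X gives 5>3]
(D,P,W): not NE [P2→Q gives 8>4; P3→X gives 5>2]
(D,Q,X): not NE [P1→A gives 5>1; P2→P gives 7>0; P3→Z gives 3>2]
(D,Q,Y): not NE [P1→A gives 8>6; P3→Z gives 3>1]
(D,Q,Z): not NE [P1→B gives 9>3; P2→P gives 2>0]
(D,Q,W): not NE [P1→C gives 8>7; P3→Z gives 3>2]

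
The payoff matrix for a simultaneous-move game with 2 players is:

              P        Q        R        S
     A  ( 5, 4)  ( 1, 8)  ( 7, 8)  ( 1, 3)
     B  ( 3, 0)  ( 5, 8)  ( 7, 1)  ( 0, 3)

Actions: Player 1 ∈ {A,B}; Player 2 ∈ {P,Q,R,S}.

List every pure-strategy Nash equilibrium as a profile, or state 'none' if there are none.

Nash profiles: (A,R), (B,Q)

(A,P): not NE [P2→R gives 8>4]
(A,Q): not NE [P1→B gives 5>1]
(A,R): NE
(A,S): not NE [P2→R gives 8>3]
(B,P): not NE [P1→A gives 5>3; P2→Q gives 8>0]
(B,Q): NE
(B,R): not NE [P2→Q gives 8>1]
(B,S): not NE [P1→A gives 1>0; P2→Q gives 8>3]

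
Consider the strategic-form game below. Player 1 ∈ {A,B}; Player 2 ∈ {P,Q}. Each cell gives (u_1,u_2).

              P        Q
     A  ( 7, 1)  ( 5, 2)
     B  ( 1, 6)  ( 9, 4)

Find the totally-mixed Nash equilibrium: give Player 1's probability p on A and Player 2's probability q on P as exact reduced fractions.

(p,q) = (2/3, 2/5)

P1 indiff ⇒ q·7+(1-q)·5 = q·1+(1-q)·9 ⇒ q(6) = (1-q)(4) ⇒ q = 2/5
P2 indiff ⇒ p·1+(1-p)·6 = p·2+(1-p)·4 ⇒ p(-1) = (1-p)(-2) ⇒ p = 2/3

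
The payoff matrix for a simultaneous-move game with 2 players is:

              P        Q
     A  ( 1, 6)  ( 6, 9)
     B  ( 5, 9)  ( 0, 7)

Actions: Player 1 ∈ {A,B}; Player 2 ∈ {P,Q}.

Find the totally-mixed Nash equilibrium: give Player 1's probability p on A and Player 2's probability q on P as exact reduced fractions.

P1 mixes 2/5 on A; P2 mixes 3/5 on P

P1 indiff ⇒ q·1+(1-q)·6 = q·5+(1-q)·0 ⇒ q(-4) = (1-q)(-6) ⇒ q = 3/5
P2 indiff ⇒ p·6+(1-p)·9 = p·9+(1-p)·7 ⇒ p(-3) = (1-p)(-2) ⇒ p = 2/5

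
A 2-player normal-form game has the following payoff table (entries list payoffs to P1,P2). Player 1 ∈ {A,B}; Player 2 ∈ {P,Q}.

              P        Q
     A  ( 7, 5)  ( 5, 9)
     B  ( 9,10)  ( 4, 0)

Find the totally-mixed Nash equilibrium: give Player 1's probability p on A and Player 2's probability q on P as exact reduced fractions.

P1 indiff ⇒ q·7+(1-q)·5 = q·9+(1-q)·4 ⇒ q(-2) = (1-q)(-1) ⇒ q = 1/3
P2 indiff ⇒ p·5+(1-p)·10 = p·9+(1-p)·0 ⇒ p(-4) = (1-p)(-10) ⇒ p = 5/7

p=5/7, q=1/3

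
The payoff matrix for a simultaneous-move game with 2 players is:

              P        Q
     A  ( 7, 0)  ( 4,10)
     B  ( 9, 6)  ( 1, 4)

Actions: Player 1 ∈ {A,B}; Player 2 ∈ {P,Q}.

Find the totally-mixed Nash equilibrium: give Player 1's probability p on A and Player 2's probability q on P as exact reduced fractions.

P1 indiff ⇒ q·7+(1-q)·4 = q·9+(1-q)·1 ⇒ q(-2) = (1-q)(-3) ⇒ q = 3/5
P2 indiff ⇒ p·0+(1-p)·6 = p·10+(1-p)·4 ⇒ p(-10) = (1-p)(-2) ⇒ p = 1/6

(p,q) = (1/6, 3/5)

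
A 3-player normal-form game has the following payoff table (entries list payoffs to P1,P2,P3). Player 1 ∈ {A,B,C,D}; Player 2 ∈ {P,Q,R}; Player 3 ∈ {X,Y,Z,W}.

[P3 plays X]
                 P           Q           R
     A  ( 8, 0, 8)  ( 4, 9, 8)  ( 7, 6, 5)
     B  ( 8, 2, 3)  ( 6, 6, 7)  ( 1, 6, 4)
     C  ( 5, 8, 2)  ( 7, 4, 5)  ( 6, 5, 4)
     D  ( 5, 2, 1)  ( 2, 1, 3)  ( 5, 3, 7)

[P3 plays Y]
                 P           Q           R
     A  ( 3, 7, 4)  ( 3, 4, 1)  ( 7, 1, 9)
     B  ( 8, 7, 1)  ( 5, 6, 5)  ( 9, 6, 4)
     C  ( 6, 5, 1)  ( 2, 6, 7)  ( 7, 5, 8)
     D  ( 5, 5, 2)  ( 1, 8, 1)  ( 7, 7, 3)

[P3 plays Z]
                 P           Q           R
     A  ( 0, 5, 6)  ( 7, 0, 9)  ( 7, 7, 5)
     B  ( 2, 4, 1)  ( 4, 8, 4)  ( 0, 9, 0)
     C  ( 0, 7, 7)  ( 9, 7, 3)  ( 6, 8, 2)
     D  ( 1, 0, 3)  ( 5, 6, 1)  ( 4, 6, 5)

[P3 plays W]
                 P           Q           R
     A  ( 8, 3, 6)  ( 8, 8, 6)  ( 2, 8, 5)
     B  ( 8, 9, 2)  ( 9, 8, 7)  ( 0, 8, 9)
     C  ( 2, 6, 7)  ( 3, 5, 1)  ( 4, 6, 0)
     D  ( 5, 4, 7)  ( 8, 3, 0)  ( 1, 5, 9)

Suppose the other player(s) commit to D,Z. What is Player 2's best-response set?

P2 best: {Q,R}

u_2(P vs D,Z) = 0
u_2(Q vs D,Z) = 6
u_2(R vs D,Z) = 6
max payoff 6 at {Q,R}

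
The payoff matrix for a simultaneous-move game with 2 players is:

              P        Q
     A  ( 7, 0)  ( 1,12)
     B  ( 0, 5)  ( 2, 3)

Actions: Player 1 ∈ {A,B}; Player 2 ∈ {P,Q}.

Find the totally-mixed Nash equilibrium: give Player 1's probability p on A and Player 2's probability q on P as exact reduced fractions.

P1 indiff ⇒ q·7+(1-q)·1 = q·0+(1-q)·2 ⇒ q(7) = (1-q)(1) ⇒ q = 1/8
P2 indiff ⇒ p·0+(1-p)·5 = p·12+(1-p)·3 ⇒ p(-12) = (1-p)(-2) ⇒ p = 1/7

P1 mixes 1/7 on A; P2 mixes 1/8 on P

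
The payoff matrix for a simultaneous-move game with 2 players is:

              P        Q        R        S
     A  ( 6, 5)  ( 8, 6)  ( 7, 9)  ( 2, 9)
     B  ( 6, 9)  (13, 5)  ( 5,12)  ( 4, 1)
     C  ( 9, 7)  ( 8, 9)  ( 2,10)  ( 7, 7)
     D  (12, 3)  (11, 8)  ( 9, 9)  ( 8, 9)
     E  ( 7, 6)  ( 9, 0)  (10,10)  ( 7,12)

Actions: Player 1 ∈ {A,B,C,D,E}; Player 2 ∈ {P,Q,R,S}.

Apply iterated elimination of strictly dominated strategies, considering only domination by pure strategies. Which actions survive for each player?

P1 drop A (D beats it: P:12>6 Q:11>8 R:9>7 S:8>2)
P1 drop C (D beats it: P:12>9 Q:11>8 R:9>2 S:8>7)
P2 drop P (R beats it: B:12>9 D:9>3 E:10>6)
P2 drop Q (R beats it: B:12>5 D:9>8 E:10>0)
P1 drop B (D beats it: R:9>5 S:8>4)
P1→{D,E} P2→{R,S}

Survivors P1:{D,E} P2:{R,S}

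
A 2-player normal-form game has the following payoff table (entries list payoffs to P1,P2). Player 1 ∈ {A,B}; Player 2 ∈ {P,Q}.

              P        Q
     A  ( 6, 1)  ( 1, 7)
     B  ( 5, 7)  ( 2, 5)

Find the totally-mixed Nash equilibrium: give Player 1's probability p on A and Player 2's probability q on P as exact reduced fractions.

P1 indiff ⇒ q·6+(1-q)·1 = q·5+(1-q)·2 ⇒ q(1) = (1-q)(1) ⇒ q = 1/2
P2 indiff ⇒ p·1+(1-p)·7 = p·7+(1-p)·5 ⇒ p(-6) = (1-p)(-2) ⇒ p = 1/4

p=1/4, q=1/2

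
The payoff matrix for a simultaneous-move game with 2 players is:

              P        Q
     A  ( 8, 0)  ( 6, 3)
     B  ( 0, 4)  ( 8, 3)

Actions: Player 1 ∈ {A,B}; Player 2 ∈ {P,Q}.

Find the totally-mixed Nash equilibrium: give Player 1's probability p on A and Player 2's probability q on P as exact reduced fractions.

P1 indiff ⇒ q·8+(1-q)·6 = q·0+(1-q)·8 ⇒ q(8) = (1-q)(2) ⇒ q = 1/5
P2 indiff ⇒ p·0+(1-p)·4 = p·3+(1-p)·3 ⇒ p(-3) = (1-p)(-1) ⇒ p = 1/4

P1 mixes 1/4 on A; P2 mixes 1/5 on P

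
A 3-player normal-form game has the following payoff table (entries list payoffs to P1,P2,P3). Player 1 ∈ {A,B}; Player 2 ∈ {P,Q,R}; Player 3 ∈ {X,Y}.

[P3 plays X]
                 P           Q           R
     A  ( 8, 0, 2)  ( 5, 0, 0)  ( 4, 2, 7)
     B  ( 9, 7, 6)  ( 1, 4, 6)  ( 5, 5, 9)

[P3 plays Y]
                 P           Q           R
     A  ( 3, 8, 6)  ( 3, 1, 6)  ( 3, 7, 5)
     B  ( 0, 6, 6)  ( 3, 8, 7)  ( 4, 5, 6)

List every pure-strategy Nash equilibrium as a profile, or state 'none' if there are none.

(A,P,X): not NE [P1→B gives 9>8; P2→R gives 2>0; P3→Y gives 6>2]
(A,P,Y): NE
(A,Q,X): not NE [P2→R gives 2>0; P3→Y gives 6>0]
(A,Q,Y): not NE [P2→P gives 8>1]
(A,R,X): not NE [P1→B gives 5>4]
(A,R,Y): not NE [P1→B gives 4>3; P2→P gives 8>7; P3→X gives 7>5]
(B,P,X): NE
(B,P,Y): not NE [P1→A gives 3>0; P2→Q gives 8>6]
(B,Q,X): not NE [P1→A gives 5>1; P2→P gives 7>4; P3→Y gives 7>6]
(B,Q,Y): NE
(B,R,X): not NE [P2→P gives 7>5]
(B,R,Y): not NE [P2→Q gives 8>5; P3→X gives 9>6]

PSNE = {(A,P,Y), (B,P,X), (B,Q,Y)}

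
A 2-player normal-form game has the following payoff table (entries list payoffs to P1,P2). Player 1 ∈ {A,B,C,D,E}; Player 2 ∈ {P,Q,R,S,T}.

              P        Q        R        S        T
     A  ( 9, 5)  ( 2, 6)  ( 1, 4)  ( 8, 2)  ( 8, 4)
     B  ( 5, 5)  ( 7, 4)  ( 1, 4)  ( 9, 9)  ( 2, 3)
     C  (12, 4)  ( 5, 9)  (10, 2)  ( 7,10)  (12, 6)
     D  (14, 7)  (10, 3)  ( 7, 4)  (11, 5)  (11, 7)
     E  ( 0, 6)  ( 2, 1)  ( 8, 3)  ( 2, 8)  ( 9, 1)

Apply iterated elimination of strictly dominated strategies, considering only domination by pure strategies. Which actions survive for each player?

P1 drop A (D beats it: P:14>9 Q:10>2 R:7>1 S:11>8 T:11>8)
P1 drop B (D beats it: P:14>5 Q:10>7 R:7>1 S:11>9 T:11>2)
P1 drop E (C beats it: P:12>0 Q:5>2 R:10>8 S:7>2 T:12>9)
P2 drop Q (S beats it: C:10>9 D:5>3)
P2 drop R (P beats it: C:4>2 D:7>4)
P1→{C,D} P2→{P,S,T}

Remaining: P1:{C,D} P2:{P,S,T}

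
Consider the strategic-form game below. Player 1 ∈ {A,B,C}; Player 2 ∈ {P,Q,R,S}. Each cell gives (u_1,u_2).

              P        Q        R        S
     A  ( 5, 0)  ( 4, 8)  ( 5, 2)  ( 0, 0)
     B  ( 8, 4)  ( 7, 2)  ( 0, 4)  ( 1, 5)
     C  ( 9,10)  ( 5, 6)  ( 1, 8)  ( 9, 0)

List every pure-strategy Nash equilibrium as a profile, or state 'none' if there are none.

PSNE = {(C,P)}

(A,P): not NE [P1→C gives 9>5; P2→Q gives 8>0]
(A,Q): not NE [P1→B gives 7>4]
(A,R): not NE [P2→Q gives 8>2]
(A,S): not NE [P1→C gives 9>0; P2→Q gives 8>0]
(B,P): not NE [P1→C gives 9>8; P2→S gives 5>4]
(B,Q): not NE [P2→S gives 5>2]
(B,R): not NE [P1→A gives 5>0; P2→S gives 5>4]
(B,S): not NE [P1→C gives 9>1]
(C,P): NE
(C,Q): not NE [P1→B gives 7>5; P2→P gives 10>6]
(C,R): not NE [P1→A gives 5>1; P2→P gives 10>8]
(C,S): not NE [P2→P gives 10>0]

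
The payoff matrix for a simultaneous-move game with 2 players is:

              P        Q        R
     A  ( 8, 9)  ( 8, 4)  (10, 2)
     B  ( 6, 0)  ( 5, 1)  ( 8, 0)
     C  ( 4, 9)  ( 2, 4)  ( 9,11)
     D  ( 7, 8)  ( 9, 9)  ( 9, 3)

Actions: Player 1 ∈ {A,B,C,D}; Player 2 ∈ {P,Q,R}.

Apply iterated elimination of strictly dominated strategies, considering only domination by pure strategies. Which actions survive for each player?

Survivors P1:{A,D} P2:{P,Q}

P1 drop B (A beats it: P:8>6 Q:8>5 R:10>8)
P1 drop C (A beats it: P:8>4 Q:8>2 R:10>9)
P2 drop R (P beats it: A:9>2 D:8>3)
P1→{A,D} P2→{P,Q}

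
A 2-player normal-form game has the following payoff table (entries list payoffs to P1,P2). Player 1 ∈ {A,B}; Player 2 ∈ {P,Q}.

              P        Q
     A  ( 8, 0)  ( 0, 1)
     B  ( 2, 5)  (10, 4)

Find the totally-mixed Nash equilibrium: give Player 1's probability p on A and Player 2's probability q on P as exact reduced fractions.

P1 indiff ⇒ q·8+(1-q)·0 = q·2+(1-q)·10 ⇒ q(6) = (1-q)(10) ⇒ q = 5/8
P2 indiff ⇒ p·0+(1-p)·5 = p·1+(1-p)·4 ⇒ p(-1) = (1-p)(-1) ⇒ p = 1/2

P1 mixes 1/2 on A; P2 mixes 5/8 on P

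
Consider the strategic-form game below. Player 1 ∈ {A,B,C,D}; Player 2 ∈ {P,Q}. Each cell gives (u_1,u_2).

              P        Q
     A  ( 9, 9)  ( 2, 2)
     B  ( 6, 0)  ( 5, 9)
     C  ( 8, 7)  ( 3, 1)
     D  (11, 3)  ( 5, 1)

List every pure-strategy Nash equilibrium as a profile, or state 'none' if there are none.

PSNE = {(B,Q), (D,P)}

(A,P): not NE [P1→D gives 11>9]
(A,Q): not NE [P1→D gives 5>2; P2→P gives 9>2]
(B,P): not NE [P1→D gives 11>6; P2→Q gives 9>0]
(B,Q): NE
(C,P): not NE [P1→D gives 11>8]
(C,Q): not NE [P1→D gives 5>3; P2→P gives 7>1]
(D,P): NE
(D,Q): not NE [P2→P gives 3>1]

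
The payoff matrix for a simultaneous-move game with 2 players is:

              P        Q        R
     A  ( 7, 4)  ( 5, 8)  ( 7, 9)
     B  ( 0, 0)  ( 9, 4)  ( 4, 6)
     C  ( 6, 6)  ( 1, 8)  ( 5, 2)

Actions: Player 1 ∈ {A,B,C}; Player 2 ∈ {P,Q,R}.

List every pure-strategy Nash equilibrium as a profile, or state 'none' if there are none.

(A,P): not NE [P2→R gives 9>4]
(A,Q): not NE [P1→B gives 9>5; P2→R gives 9>8]
(A,R): NE
(B,P): not NE [P1→A gives 7>0; P2→R gives 6>0]
(B,Q): not NE [P2→R gives 6>4]
(B,R): not NE [P1→A gives 7>4]
(C,P): not NE [P1→A gives 7>6; P2→Q gives 8>6]
(C,Q): not NE [P1→B gives 9>1]
(C,R): not NE [P1→A gives 7>5; P2→Q gives 8>2]

NE set: (A,R)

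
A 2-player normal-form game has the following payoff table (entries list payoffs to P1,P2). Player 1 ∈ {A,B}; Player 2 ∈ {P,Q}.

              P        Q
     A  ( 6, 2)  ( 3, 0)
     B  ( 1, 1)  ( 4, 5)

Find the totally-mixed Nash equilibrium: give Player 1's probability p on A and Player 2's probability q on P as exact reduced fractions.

P1 indiff ⇒ q·6+(1-q)·3 = q·1+(1-q)·4 ⇒ q(5) = (1-q)(1) ⇒ q = 1/6
P2 indiff ⇒ p·2+(1-p)·1 = p·0+(1-p)·5 ⇒ p(2) = (1-p)(4) ⇒ p = 2/3

p=2/3, q=1/6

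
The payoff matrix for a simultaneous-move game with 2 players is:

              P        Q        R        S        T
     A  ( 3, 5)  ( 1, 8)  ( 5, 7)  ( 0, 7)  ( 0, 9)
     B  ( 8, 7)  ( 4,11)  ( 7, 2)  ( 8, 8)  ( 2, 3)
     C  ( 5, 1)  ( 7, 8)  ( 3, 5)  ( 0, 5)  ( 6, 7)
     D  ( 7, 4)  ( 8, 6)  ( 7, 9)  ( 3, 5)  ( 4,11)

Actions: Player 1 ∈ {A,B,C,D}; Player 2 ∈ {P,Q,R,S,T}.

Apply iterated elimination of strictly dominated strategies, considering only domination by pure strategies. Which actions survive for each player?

P1 drop A (B beats it: P:8>3 Q:4>1 R:7>5 S:8>0 T:2>0)
P2 drop P (Q beats it: B:11>7 C:8>1 D:6>4)
P2 drop R (T beats it: B:3>2 C:7>5 D:11>9)
P2 drop S (Q beats it: B:11>8 C:8>5 D:6>5)
P1 drop B (C beats it: Q:7>4 T:6>2)
P1→{C,D} P2→{Q,T}

Remaining: P1:{C,D} P2:{Q,T}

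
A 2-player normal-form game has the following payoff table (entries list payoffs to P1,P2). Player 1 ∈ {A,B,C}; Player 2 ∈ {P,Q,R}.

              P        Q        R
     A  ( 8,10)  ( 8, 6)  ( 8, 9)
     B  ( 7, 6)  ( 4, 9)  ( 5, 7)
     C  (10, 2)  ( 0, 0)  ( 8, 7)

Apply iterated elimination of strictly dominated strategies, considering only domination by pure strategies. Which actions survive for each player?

Survivors P1:{A,C} P2:{P,R}

P1 drop B (A beats it: P:8>7 Q:8>4 R:8>5)
P2 drop Q (P beats it: A:10>6 C:2>0)
P1→{A,C} P2→{P,R}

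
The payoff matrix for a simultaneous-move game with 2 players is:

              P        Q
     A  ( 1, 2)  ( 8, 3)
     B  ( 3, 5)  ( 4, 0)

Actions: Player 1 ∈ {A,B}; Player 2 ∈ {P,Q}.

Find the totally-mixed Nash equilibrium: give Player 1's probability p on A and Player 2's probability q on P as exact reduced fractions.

P1 indiff ⇒ q·1+(1-q)·8 = q·3+(1-q)·4 ⇒ q(-2) = (1-q)(-4) ⇒ q = 2/3
P2 indiff ⇒ p·2+(1-p)·5 = p·3+(1-p)·0 ⇒ p(-1) = (1-p)(-5) ⇒ p = 5/6

p=5/6, q=2/3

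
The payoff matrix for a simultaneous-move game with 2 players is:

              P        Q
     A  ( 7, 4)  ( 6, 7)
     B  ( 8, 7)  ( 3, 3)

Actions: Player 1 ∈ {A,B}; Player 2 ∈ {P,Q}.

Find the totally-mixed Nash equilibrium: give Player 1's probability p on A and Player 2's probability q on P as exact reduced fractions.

P1 indiff ⇒ q·7+(1-q)·6 = q·8+(1-q)·3 ⇒ q(-1) = (1-q)(-3) ⇒ q = 3/4
P2 indiff ⇒ p·4+(1-p)·7 = p·7+(1-p)·3 ⇒ p(-3) = (1-p)(-4) ⇒ p = 4/7

P1 mixes 4/7 on A; P2 mixes 3/4 on P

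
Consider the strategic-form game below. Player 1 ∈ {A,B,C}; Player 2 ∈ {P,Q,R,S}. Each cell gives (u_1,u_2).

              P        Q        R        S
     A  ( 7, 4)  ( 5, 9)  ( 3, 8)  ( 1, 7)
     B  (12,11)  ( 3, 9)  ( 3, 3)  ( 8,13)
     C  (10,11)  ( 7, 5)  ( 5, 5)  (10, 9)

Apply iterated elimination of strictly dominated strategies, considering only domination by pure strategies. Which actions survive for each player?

P1 drop A (C beats it: P:10>7 Q:7>5 R:5>3 S:10>1)
P2 drop Q (P beats it: B:11>9 C:11>5)
P2 drop R (P beats it: B:11>3 C:11>5)
P1→{B,C} P2→{P,S}

Survivors P1:{B,C} P2:{P,S}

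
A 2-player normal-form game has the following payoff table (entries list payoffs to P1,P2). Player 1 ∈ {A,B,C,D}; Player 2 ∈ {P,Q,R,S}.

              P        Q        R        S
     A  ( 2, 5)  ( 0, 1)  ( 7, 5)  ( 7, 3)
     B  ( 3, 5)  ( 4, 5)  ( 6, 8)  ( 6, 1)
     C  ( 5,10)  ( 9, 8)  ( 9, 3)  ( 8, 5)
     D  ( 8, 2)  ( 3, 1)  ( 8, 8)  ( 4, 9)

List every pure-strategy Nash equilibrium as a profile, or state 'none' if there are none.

(A,P): not NE [P1→D gives 8>2]
(A,Q): not NE [P1→C gives 9>0; P2→R gives 5>1]
(A,R): not NE [P1→C gives 9>7]
(A,S): not NE [P1→C gives 8>7; P2→R gives 5>3]
(B,P): not NE [P1→D gives 8>3; P2→R gives 8>5]
(B,Q): not NE [P1→C gives 9>4; P2→R gives 8>5]
(B,R): not NE [P1→C gives 9>6]
(B,S): not NE [P1→C gives 8>6; P2→R gives 8>1]
(C,P): not NE [P1→D gives 8>5]
(C,Q): not NE [P2→P gives 10>8]
(C,R): not NE [P2→P gives 10>3]
(C,S): not NE [P2→P gives 10>5]
(D,P): not NE [P2→S gives 9>2]
(D,Q): not NE [P1→C gives 9>3; P2→S gives 9>1]
(D,R): not NE [P1→C gives 9>8; P2→S gives 9>8]
(D,S): not NE [P1→C gives 8>4]

No pure NE.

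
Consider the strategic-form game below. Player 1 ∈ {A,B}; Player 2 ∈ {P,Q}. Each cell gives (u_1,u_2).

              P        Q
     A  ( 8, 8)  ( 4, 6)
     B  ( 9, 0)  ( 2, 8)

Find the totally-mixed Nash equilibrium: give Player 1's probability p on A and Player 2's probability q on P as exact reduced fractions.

(p,q) = (4/5, 2/3)

P1 indiff ⇒ q·8+(1-q)·4 = q·9+(1-q)·2 ⇒ q(-1) = (1-q)(-2) ⇒ q = 2/3
P2 indiff ⇒ p·8+(1-p)·0 = p·6+(1-p)·8 ⇒ p(2) = (1-p)(8) ⇒ p = 4/5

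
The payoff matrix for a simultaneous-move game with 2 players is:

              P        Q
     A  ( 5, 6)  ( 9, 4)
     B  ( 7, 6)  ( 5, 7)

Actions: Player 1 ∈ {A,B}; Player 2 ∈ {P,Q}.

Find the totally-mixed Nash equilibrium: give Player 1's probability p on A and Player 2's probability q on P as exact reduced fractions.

(p,q) = (1/3, 2/3)

P1 indiff ⇒ q·5+(1-q)·9 = q·7+(1-q)·5 ⇒ q(-2) = (1-q)(-4) ⇒ q = 2/3
P2 indiff ⇒ p·6+(1-p)·6 = p·4+(1-p)·7 ⇒ p(2) = (1-p)(1) ⇒ p = 1/3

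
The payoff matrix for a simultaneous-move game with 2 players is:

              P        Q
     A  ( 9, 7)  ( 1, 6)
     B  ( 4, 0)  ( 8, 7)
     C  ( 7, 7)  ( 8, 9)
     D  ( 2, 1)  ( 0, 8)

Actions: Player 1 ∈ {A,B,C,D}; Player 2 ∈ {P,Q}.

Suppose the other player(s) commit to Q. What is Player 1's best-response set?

u_1(A vs Q) = 1
u_1(B vs Q) = 8
u_1(C vs Q) = 8
u_1(D vs Q) = 0
max payoff 8 at {B,C}

argmax u_1 = {B,C}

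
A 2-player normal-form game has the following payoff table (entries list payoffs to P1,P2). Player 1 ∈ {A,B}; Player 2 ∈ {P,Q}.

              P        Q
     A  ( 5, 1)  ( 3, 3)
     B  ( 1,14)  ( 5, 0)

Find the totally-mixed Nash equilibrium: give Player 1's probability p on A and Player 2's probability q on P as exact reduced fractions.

P1 mixes 7/8 on A; P2 mixes 1/3 on P

P1 indiff ⇒ q·5+(1-q)·3 = q·1+(1-q)·5 ⇒ q(4) = (1-q)(2) ⇒ q = 1/3
P2 indiff ⇒ p·1+(1-p)·14 = p·3+(1-p)·0 ⇒ p(-2) = (1-p)(-14) ⇒ p = 7/8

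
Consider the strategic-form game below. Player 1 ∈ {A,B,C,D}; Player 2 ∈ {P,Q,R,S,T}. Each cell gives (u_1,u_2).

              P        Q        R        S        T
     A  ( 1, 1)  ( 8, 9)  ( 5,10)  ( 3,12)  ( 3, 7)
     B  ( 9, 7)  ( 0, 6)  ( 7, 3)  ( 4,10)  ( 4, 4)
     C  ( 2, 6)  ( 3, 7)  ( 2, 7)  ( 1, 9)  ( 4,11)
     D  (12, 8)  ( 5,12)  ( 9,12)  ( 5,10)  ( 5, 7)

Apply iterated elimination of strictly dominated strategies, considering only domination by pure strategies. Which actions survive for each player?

P1 drop B (D beats it: P:12>9 Q:5>0 R:9>7 S:5>4 T:5>4)
P1 drop C (D beats it: P:12>2 Q:5>3 R:9>2 S:5>1 T:5>4)
P2 drop P (Q beats it: A:9>1 D:12>8)
P2 drop T (Q beats it: A:9>7 D:12>7)
P1→{A,D} P2→{Q,R,S}

Remaining: P1:{A,D} P2:{Q,R,S}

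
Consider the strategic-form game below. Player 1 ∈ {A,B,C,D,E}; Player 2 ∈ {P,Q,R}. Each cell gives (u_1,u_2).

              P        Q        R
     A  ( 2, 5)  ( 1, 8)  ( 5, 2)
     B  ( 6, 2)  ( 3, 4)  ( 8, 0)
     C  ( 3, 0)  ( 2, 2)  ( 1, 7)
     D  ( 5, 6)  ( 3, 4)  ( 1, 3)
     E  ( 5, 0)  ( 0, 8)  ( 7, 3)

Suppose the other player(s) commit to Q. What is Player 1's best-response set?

u_1(A vs Q) = 1
u_1(B vs Q) = 3
u_1(C vs Q) = 2
u_1(D vs Q) = 3
u_1(E vs Q) = 0
max payoff 3 at {B,D}

P1 best: {B,D}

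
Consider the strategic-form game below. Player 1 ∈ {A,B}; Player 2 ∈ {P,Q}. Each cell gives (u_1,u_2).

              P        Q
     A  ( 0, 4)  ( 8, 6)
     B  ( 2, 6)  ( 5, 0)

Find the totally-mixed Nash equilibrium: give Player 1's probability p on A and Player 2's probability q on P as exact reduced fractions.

P1 indiff ⇒ q·0+(1-q)·8 = q·2+(1-q)·5 ⇒ q(-2) = (1-q)(-3) ⇒ q = 3/5
P2 indiff ⇒ p·4+(1-p)·6 = p·6+(1-p)·0 ⇒ p(-2) = (1-p)(-6) ⇒ p = 3/4

P1 mixes 3/4 on A; P2 mixes 3/5 on P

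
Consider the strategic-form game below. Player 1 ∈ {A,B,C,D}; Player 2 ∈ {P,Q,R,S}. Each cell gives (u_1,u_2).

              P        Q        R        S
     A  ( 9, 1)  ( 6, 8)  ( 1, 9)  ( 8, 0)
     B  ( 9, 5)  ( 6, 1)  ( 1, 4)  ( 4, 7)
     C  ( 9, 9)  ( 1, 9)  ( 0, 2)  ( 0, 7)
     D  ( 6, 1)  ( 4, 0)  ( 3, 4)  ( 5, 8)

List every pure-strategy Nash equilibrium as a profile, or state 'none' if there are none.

(A,P): not NE [P2→R gives 9>1]
(A,Q): not NE [P2→R gives 9>8]
(A,R): not NE [P1→D gives 3>1]
(A,S): not NE [P2→R gives 9>0]
(B,P): not NE [P2→S gives 7>5]
(B,Q): not NE [P2→S gives 7>1]
(B,R): not NE [P1→D gives 3>1; P2→S gives 7>4]
(B,S): not NE [P1→A gives 8>4]
(C,P): NE
(C,Q): not NE [P1→B gives 6>1]
(C,R): not NE [P1→D gives 3>0; P2→Q gives 9>2]
(C,S): not NE [P1→A gives 8>0; P2→Q gives 9>7]
(D,P): not NE [P1→C gives 9>6; P2→S gives 8>1]
(D,Q): not NE [P1→B gives 6>4; P2→S gives 8>0]
(D,R): not NE [P2→S gives 8>4]
(D,S): not NE [P1→A gives 8>5]

NE set: (C,P)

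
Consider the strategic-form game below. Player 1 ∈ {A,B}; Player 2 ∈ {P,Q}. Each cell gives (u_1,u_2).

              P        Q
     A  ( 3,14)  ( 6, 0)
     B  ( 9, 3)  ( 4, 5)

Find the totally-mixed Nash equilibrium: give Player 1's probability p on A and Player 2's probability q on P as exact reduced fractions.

(p,q) = (1/8, 1/4)

P1 indiff ⇒ q·3+(1-q)·6 = q·9+(1-q)·4 ⇒ q(-6) = (1-q)(-2) ⇒ q = 1/4
P2 indiff ⇒ p·14+(1-p)·3 = p·0+(1-p)·5 ⇒ p(14) = (1-p)(2) ⇒ p = 1/8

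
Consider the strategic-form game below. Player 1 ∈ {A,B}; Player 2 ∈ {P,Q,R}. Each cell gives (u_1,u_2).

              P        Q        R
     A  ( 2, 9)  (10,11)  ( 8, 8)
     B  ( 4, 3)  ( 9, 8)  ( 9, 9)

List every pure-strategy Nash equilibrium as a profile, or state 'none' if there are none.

Nash profiles: (A,Q), (B,R)

(A,P): not NE [P1→B gives 4>2; P2→Q gives 11>9]
(A,Q): NE
(A,R): not NE [P1→B gives 9>8; P2→Q gives 11>8]
(B,P): not NE [P2→R gives 9>3]
(B,Q): not NE [P1→A gives 10>9; P2→R gives 9>8]
(B,R): NE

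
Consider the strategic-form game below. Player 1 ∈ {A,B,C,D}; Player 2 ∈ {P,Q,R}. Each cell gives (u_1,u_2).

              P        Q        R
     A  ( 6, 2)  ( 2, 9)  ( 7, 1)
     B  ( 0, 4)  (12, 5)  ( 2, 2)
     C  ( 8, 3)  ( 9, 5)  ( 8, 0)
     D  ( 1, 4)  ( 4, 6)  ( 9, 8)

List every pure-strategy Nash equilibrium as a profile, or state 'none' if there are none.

(A,P): not NE [P1→C gives 8>6; P2→Q gives 9>2]
(A,Q): not NE [P1→B gives 12>2]
(A,R): not NE [P1→D gives 9>7; P2→Q gives 9>1]
(B,P): not NE [P1→C gives 8>0; P2→Q gives 5>4]
(B,Q): NE
(B,R): not NE [P1→D gives 9>2; P2→Q gives 5>2]
(C,P): not NE [P2→Q gives 5>3]
(C,Q): not NE [P1→B gives 12>9]
(C,R): not NE [P1→D gives 9>8; P2→Q gives 5>0]
(D,P): not NE [P1→C gives 8>1; P2→R gives 8>4]
(D,Q): not NE [P1→B gives 12>4; P2→R gives 8>6]
(D,R): NE

NE set: (B,Q), (D,R)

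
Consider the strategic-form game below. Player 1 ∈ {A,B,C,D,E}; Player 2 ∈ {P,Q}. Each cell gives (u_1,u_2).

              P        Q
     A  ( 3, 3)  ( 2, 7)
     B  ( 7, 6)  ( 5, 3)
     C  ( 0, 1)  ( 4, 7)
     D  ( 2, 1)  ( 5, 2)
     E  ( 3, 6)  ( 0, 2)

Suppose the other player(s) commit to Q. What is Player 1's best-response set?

u_1(A vs Q) = 2
u_1(B vs Q) = 5
u_1(C vs Q) = 4
u_1(D vs Q) = 5
u_1(E vs Q) = 0
max payoff 5 at {B,D}

BR_1 = {B,D}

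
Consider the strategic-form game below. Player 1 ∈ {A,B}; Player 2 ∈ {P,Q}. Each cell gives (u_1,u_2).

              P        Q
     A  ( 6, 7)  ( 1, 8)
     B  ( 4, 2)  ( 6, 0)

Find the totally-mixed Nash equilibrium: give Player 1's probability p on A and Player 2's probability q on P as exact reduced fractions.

P1 indiff ⇒ q·6+(1-q)·1 = q·4+(1-q)·6 ⇒ q(2) = (1-q)(5) ⇒ q = 5/7
P2 indiff ⇒ p·7+(1-p)·2 = p·8+(1-p)·0 ⇒ p(-1) = (1-p)(-2) ⇒ p = 2/3

p=2/3, q=5/7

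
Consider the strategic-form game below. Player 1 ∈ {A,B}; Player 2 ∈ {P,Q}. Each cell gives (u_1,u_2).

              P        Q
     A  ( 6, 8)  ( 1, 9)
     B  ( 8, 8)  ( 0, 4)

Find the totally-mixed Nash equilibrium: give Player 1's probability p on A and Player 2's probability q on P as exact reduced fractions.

p=4/5, q=1/3

P1 indiff ⇒ q·6+(1-q)·1 = q·8+(1-q)·0 ⇒ q(-2) = (1-q)(-1) ⇒ q = 1/3
P2 indiff ⇒ p·8+(1-p)·8 = p·9+(1-p)·4 ⇒ p(-1) = (1-p)(-4) ⇒ p = 4/5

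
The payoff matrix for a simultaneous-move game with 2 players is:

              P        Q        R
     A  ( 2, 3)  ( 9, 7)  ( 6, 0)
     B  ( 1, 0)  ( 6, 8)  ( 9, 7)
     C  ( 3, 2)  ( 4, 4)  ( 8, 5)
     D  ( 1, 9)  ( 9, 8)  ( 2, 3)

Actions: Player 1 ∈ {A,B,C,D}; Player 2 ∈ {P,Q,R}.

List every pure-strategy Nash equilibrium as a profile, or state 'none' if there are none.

(A,P): not NE [P1→C gives 3>2; P2→Q gives 7>3]
(A,Q): NE
(A,R): not NE [P1→B gives 9>6; P2→Q gives 7>0]
(B,P): not NE [P1→C gives 3>1; P2→Q gives 8>0]
(B,Q): not NE [P1→D gives 9>6]
(B,R): not NE [P2→Q gives 8>7]
(C,P): not NE [P2→R gives 5>2]
(C,Q): not NE [P1→D gives 9>4; P2→R gives 5>4]
(C,R): not NE [P1→B gives 9>8]
(D,P): not NE [P1→C gives 3>1]
(D,Q): not NE [P2→P gives 9>8]
(D,R): not NE [P1→B gives 9>2; P2→P gives 9>3]

PSNE = {(A,Q)}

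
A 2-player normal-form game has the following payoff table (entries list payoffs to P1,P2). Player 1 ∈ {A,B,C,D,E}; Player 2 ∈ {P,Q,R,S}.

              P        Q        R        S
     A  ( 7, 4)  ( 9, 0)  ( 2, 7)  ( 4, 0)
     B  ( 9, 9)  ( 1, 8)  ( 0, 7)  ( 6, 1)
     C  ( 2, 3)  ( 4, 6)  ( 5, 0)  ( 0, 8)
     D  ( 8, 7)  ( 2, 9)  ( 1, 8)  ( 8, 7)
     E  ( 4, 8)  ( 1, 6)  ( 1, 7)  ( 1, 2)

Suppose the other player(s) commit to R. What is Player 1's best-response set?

u_1(A vs R) = 2
u_1(B vs R) = 0
u_1(C vs R) = 5
u_1(D vs R) = 1
u_1(E vs R) = 1
max payoff 5 at {C}

argmax u_1 = {C}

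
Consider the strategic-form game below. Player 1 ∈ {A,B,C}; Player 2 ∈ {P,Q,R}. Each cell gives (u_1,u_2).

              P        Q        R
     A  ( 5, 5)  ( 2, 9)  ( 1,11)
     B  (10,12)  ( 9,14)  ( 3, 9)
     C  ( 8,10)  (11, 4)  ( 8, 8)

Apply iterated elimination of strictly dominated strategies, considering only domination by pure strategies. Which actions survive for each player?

P1 drop A (B beats it: P:10>5 Q:9>2 R:3>1)
P2 drop R (P beats it: B:12>9 C:10>8)
P1→{B,C} P2→{P,Q}

IESDS → P1:{B,C} P2:{P,Q}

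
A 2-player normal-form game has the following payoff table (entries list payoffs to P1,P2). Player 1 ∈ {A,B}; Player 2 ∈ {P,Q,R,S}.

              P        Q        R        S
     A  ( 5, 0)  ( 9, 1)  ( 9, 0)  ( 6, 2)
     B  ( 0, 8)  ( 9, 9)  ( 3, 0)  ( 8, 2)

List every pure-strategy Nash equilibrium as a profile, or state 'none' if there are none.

PSNE = {(B,Q)}

(A,P): not NE [P2→S gives 2>0]
(A,Q): not NE [P2→S gives 2>1]
(A,R): not NE [P2→S gives 2>0]
(A,S): not NE [P1→B gives 8>6]
(B,P): not NE [P1→A gives 5>0; P2→Q gives 9>8]
(B,Q): NE
(B,R): not NE [P1→A gives 9>3; P2→Q gives 9>0]
(B,S): not NE [P2→Q gives 9>2]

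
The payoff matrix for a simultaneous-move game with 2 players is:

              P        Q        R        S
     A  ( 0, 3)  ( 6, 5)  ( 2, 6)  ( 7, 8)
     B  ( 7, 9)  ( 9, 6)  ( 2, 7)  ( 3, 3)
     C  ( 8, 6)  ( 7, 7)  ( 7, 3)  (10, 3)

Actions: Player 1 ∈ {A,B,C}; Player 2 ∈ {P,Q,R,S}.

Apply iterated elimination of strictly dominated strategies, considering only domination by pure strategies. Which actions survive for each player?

P1 drop A (C beats it: P:8>0 Q:7>6 R:7>2 S:10>7)
P2 drop R (P beats it: B:9>7 C:6>3)
P2 drop S (P beats it: B:9>3 C:6>3)
P1→{B,C} P2→{P,Q}

IESDS → P1:{B,C} P2:{P,Q}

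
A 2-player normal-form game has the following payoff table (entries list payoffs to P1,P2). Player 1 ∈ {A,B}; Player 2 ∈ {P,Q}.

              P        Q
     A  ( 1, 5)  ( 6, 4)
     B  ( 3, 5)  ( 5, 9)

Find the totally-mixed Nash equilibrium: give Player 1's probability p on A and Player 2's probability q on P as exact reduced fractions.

P1 indiff ⇒ q·1+(1-q)·6 = q·3+(1-q)·5 ⇒ q(-2) = (1-q)(-1) ⇒ q = 1/3
P2 indiff ⇒ p·5+(1-p)·5 = p·4+(1-p)·9 ⇒ p(1) = (1-p)(4) ⇒ p = 4/5

p=4/5, q=1/3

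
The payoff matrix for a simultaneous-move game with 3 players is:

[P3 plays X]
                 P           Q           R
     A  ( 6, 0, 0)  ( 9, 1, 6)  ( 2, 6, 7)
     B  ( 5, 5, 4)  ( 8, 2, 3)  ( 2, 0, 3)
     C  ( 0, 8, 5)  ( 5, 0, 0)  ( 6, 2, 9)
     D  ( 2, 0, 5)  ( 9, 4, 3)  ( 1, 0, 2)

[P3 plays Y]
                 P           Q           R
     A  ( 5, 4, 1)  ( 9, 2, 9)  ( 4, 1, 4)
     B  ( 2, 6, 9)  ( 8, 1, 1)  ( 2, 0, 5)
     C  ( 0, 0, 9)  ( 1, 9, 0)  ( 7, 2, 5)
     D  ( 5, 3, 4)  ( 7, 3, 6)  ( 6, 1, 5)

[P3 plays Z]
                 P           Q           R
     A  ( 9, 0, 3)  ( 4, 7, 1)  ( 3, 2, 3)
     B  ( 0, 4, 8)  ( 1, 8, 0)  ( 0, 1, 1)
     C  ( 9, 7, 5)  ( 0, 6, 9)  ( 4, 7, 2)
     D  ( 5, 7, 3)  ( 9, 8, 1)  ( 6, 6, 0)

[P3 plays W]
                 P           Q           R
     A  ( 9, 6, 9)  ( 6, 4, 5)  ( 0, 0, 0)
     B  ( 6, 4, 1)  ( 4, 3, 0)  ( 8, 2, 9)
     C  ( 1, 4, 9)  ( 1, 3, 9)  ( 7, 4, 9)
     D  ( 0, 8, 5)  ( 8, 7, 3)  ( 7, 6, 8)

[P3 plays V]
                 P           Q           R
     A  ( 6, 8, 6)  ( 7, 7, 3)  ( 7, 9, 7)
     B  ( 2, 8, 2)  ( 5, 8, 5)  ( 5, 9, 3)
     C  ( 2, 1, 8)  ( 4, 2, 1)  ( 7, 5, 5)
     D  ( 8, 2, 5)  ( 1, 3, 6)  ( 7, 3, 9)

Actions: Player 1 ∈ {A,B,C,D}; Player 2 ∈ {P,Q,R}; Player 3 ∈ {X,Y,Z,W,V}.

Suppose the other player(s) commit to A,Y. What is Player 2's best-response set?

u_2(P vs A,Y) = 4
u_2(Q vs A,Y) = 2
u_2(R vs A,Y) = 1
max payoff 4 at {P}

P2 best: {P}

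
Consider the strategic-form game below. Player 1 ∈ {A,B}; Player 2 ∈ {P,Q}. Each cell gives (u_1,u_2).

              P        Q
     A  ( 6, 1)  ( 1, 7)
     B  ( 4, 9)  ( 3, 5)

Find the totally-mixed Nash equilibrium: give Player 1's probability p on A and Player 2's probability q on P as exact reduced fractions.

p=2/5, q=1/2

P1 indiff ⇒ q·6+(1-q)·1 = q·4+(1-q)·3 ⇒ q(2) = (1-q)(2) ⇒ q = 1/2
P2 indiff ⇒ p·1+(1-p)·9 = p·7+(1-p)·5 ⇒ p(-6) = (1-p)(-4) ⇒ p = 2/5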